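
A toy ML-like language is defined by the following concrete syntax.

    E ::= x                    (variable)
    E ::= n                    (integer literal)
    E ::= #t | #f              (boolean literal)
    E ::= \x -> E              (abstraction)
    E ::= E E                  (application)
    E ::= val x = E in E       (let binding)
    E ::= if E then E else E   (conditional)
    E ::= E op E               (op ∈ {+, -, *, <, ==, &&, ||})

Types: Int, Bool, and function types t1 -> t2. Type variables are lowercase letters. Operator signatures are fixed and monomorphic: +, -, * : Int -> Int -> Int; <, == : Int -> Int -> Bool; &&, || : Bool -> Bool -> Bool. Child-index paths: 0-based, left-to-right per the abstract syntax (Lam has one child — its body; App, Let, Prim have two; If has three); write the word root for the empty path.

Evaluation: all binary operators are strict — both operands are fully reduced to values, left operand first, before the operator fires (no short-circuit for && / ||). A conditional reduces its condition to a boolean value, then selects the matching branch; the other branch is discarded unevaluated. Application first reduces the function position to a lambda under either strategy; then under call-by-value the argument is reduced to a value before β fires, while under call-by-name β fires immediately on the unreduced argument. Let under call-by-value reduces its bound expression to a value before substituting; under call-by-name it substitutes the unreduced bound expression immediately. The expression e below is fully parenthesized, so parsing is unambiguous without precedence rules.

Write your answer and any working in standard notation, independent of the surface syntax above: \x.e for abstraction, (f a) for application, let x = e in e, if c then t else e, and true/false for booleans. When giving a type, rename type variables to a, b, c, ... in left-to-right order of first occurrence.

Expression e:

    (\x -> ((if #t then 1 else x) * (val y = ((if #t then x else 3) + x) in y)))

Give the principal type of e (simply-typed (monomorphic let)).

Working:
  unify Bool ~ Bool
x : a
  unify Int ~ a
  unify Int ~ Int
  unify Bool ~ Bool
x : Int
  unify Int ~ Int
  unify Int ~ Int
x : Int
  unify Int ~ Int
let y : Int
y : Int
  unify Int ~ Int
\x._ : Int -> Int

Answer: Int -> Int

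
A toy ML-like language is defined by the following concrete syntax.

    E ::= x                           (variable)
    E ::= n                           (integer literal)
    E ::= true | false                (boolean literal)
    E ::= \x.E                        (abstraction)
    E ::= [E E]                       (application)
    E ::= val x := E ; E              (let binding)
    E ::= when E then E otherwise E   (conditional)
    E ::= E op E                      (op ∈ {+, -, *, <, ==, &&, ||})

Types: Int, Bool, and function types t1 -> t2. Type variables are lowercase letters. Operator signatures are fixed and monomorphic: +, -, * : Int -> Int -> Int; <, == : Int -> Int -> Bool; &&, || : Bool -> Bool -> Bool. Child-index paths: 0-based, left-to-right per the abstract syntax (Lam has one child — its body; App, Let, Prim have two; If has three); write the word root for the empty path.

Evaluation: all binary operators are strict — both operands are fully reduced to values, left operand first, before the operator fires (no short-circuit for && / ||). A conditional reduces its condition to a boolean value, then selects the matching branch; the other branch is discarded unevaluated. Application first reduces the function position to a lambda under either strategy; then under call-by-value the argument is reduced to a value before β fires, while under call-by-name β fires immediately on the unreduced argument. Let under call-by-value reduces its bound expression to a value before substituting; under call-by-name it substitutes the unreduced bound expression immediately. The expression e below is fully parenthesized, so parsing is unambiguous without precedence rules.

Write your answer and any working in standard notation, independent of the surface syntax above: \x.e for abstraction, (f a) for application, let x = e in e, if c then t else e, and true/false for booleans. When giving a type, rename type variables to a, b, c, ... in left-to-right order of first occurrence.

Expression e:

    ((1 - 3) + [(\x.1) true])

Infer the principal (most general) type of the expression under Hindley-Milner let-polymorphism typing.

Answer: Int

Working:
  unify Int ~ Int
  unify Int ~ Int
  unify Int ~ Int
\x._ : a -> Int
  unify a -> Int ~ Bool -> b
  unify a ~ Bool
  unify Int ~ b
_ _ : Int
  unify Int ~ Int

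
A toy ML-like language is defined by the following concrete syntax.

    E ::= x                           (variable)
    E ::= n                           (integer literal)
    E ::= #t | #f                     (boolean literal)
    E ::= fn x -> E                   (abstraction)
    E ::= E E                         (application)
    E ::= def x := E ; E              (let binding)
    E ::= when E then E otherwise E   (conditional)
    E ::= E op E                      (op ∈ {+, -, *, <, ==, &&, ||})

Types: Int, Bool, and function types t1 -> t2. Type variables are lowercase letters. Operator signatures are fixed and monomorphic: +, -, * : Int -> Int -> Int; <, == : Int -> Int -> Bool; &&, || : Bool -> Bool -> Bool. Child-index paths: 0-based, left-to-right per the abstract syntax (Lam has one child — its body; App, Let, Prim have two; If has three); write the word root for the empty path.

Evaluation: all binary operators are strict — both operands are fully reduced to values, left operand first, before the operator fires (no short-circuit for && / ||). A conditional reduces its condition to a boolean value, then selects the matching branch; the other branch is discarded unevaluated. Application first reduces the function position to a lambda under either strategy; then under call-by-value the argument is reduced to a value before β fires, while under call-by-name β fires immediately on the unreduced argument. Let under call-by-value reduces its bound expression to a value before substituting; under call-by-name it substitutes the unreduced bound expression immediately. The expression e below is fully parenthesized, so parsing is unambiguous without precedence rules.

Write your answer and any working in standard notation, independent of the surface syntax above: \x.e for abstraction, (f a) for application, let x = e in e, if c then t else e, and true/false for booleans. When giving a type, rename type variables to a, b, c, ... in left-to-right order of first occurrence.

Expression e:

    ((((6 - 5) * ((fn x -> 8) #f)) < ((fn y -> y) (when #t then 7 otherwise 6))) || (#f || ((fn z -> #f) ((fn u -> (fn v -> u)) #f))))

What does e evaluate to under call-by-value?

Derivation:
step 0: ((((6 - 5) * ((\x.8) false)) < ((\y.y) (if true then 7 else 6))) || (false || ((\z.false) ((\u.(\v.u)) false))))
step 1: [delta@0.0.0] (((1 * ((\x.8) false)) < ((\y.y) (if true then 7 else 6))) || (false || ((\z.false) ((\u.(\v.u)) false))))
step 2: [beta@0.0.1] (((1 * 8) < ((\y.y) (if true then 7 else 6))) || (false || ((\z.false) ((\u.(\v.u)) false))))
step 3: [delta@0.0] ((8 < ((\y.y) (if true then 7 else 6))) || (false || ((\z.false) ((\u.(\v.u)) false))))
step 4: [if@0.1.1] ((8 < ((\y.y) 7)) || (false || ((\z.false) ((\u.(\v.u)) false))))
step 5: [beta@0.1] ((8 < 7) || (false || ((\z.false) ((\u.(\v.u)) false))))
step 6: [delta@0] (false || (false || ((\z.false) ((\u.(\v.u)) false))))
step 7: [beta@1.1.1] (false || (false || ((\z.false) (\v.false))))
step 8: [beta@1.1] (false || (false || false))
step 9: [delta@1] (false || false)
step 10: [delta@root] false

Answer: false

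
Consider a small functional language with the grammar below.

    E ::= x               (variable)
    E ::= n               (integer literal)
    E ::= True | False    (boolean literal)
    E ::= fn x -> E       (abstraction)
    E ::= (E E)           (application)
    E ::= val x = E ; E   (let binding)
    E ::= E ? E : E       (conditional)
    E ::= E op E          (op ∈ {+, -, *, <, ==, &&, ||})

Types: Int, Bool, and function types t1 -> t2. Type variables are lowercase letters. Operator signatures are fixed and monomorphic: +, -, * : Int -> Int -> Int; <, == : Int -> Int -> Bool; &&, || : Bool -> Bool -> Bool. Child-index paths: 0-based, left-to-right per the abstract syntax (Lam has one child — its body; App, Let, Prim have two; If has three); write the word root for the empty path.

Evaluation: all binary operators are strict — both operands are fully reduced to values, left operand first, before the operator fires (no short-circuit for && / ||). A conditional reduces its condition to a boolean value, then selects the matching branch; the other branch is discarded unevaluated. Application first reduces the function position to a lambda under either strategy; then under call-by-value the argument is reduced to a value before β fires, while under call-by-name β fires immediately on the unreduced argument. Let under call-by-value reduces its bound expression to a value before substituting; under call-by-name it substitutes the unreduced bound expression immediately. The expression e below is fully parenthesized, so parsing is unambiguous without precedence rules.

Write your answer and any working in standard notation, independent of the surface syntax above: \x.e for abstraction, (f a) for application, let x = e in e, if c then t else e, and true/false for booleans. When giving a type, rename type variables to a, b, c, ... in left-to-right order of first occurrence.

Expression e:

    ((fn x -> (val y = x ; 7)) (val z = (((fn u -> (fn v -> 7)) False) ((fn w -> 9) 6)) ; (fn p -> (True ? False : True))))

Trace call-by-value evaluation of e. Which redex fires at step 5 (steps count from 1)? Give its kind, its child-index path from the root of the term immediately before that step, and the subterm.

Trace:
step 0: ((\x.(let y = x in 7)) (let z = (((\u.(\v.7)) false) ((\w.9) 6)) in (\p.(if true then false else true))))
step 1: [beta@1.0.0] ((\x.(let y = x in 7)) (let z = ((\v.7) ((\w.9) 6)) in (\p.(if true then false else true))))
step 2: [beta@1.0.1] ((\x.(let y = x in 7)) (let z = ((\v.7) 9) in (\p.(if true then false else true))))
step 3: [beta@1.0] ((\x.(let y = x in 7)) (let z = 7 in (\p.(if true then false else true))))
step 4: [let@1] ((\x.(let y = x in 7)) (\p.(if true then false else true)))
step 5: [beta@root] (let y = (\p.(if true then false else true)) in 7)

Answer: beta at root : ((\x.(let y = x in 7)) (\p.(if true then false else true)))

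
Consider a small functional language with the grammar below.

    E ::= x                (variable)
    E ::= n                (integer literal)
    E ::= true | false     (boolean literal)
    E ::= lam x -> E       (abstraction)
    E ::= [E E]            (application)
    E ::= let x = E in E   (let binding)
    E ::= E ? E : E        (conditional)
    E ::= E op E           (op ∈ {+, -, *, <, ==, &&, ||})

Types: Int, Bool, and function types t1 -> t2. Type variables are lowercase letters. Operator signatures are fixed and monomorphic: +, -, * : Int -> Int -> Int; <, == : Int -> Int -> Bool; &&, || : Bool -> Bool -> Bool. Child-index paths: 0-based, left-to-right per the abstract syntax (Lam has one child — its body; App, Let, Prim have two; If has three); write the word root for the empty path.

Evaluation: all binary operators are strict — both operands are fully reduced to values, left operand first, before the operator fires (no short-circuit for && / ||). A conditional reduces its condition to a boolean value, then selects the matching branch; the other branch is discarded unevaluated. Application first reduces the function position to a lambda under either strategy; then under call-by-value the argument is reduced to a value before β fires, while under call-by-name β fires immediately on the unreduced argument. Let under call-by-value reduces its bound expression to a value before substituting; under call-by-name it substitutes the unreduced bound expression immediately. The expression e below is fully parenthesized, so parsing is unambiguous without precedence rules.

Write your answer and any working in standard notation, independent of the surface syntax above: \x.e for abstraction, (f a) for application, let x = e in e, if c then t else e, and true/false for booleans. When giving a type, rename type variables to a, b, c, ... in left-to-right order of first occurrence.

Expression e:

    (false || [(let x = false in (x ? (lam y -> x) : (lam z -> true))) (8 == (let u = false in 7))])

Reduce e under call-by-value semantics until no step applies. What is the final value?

Trace:
step 0: (false || ((let x = false in (if x then (\y.x) else (\z.true))) (8 == (let u = false in 7))))
step 1: [let@1.0] (false || ((if false then (\y.false) else (\z.true)) (8 == (let u = false in 7))))
step 2: [if@1.0] (false || ((\z.true) (8 == (let u = false in 7))))
step 3: [let@1.1.1] (false || ((\z.true) (8 == 7)))
step 4: [delta@1.1] (false || ((\z.true) false))
step 5: [beta@1] (false || true)
step 6: [delta@root] true

Answer: true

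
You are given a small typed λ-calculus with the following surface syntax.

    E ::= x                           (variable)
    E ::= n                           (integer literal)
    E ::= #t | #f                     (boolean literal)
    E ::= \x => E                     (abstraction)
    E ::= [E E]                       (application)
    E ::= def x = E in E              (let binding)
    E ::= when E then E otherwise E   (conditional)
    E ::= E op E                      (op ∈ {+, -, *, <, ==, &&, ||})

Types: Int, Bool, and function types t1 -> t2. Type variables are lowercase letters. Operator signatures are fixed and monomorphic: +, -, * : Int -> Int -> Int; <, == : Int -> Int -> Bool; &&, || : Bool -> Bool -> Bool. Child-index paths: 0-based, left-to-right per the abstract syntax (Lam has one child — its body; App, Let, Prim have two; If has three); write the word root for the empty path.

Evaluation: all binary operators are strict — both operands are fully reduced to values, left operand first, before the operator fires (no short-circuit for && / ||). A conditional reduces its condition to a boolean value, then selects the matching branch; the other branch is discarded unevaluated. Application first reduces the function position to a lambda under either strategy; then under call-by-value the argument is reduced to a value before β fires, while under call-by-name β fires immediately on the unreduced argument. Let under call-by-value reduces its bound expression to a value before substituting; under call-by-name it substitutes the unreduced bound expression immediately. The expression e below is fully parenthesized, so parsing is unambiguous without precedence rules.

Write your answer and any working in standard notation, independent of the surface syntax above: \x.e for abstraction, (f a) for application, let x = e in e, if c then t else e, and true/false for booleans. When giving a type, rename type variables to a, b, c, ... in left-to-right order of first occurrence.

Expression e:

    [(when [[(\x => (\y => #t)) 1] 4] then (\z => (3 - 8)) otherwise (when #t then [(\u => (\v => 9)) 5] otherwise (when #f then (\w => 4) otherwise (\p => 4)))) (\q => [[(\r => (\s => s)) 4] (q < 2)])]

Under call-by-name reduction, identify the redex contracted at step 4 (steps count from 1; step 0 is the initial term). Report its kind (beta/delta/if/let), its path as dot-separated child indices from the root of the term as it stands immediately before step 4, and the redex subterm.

Answer: beta at root : ((\z.(3 - 8)) (\q.(((\r.(\s.s)) 4) (q < 2))))

Trace:
step 0: ((if (((\x.(\y.true)) 1) 4) then (\z.(3 - 8)) else (if true then ((\u.(\v.9)) 5) else (if false then (\w.4) else (\p.4)))) (\q.(((\r.(\s.s)) 4) (q < 2))))
step 1: [beta@0.0.0] ((if ((\y.true) 4) then (\z.(3 - 8)) else (if true then ((\u.(\v.9)) 5) else (if false then (\w.4) else (\p.4)))) (\q.(((\r.(\s.s)) 4) (q < 2))))
step 2: [beta@0.0] ((if true then (\z.(3 - 8)) else (if true then ((\u.(\v.9)) 5) else (if false then (\w.4) else (\p.4)))) (\q.(((\r.(\s.s)) 4) (q < 2))))
step 3: [if@0] ((\z.(3 - 8)) (\q.(((\r.(\s.s)) 4) (q < 2))))
step 4: [beta@root] (3 - 8)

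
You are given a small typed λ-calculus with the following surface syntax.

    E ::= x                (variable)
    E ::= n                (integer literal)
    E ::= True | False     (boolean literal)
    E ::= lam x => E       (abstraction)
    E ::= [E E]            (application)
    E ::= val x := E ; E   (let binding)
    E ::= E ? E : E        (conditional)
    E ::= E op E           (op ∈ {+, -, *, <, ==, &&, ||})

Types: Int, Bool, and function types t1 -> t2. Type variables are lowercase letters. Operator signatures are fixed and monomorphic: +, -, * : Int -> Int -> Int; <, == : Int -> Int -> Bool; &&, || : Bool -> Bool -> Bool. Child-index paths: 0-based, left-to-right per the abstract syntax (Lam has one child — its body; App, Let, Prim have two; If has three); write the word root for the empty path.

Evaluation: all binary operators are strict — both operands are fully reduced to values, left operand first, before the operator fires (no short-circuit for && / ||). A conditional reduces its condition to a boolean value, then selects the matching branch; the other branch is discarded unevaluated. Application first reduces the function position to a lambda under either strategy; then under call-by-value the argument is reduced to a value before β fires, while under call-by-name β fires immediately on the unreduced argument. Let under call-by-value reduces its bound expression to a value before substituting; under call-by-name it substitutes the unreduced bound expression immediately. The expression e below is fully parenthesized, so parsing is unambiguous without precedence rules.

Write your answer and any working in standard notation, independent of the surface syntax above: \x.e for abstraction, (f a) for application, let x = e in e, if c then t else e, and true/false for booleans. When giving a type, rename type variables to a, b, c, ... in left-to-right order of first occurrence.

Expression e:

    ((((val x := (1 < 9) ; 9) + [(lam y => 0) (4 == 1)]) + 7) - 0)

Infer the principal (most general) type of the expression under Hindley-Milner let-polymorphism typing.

Derivation:
  unify Int ~ Int
  unify Int ~ Int
let x : Bool
  unify Int ~ Int
\y._ : a -> Int
  unify Int ~ Int
  unify Int ~ Int
  unify a -> Int ~ Bool -> b
  unify a ~ Bool
  unify Int ~ b
_ _ : Int
  unify Int ~ Int
  unify Int ~ Int
  unify Int ~ Int
  unify Int ~ Int
  unify Int ~ Int

Answer: Int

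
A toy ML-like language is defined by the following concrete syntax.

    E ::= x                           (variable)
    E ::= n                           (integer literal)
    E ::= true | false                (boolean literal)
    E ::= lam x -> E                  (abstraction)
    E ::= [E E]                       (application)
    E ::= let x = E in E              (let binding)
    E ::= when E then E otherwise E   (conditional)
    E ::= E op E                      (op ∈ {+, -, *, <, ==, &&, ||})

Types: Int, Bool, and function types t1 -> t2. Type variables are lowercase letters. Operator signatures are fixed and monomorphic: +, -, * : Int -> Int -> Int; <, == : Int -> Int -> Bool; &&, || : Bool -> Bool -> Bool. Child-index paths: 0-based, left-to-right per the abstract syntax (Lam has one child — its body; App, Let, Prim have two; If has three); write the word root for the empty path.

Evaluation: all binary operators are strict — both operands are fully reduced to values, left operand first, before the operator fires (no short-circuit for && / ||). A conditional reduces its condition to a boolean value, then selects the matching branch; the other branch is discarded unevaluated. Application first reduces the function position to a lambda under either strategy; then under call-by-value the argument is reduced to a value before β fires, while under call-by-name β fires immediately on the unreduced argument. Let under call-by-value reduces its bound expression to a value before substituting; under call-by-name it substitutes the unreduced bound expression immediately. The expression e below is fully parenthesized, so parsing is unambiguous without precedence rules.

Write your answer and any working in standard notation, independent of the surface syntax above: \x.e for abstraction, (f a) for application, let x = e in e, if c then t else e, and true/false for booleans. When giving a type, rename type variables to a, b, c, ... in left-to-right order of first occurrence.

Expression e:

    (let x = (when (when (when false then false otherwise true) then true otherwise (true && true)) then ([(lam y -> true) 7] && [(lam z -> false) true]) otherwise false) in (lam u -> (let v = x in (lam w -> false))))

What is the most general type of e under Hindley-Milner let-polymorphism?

Answer: a -> b -> Bool

Derivation:
  unify Bool ~ Bool
  unify Bool ~ Bool
  unify Bool ~ Bool
  unify Bool ~ Bool
  unify Bool ~ Bool
  unify Bool ~ Bool
  unify Bool ~ Bool
\y._ : a -> Bool
  unify a -> Bool ~ Int -> b
  unify a ~ Int
  unify Bool ~ b
_ _ : Bool
  unify Bool ~ Bool
\z._ : c -> Bool
  unify c -> Bool ~ Bool -> d
  unify c ~ Bool
  unify Bool ~ d
_ _ : Bool
  unify Bool ~ Bool
  unify Bool ~ Bool
let x : Bool
x : Bool
let v : Bool
\w._ : f -> Bool
\u._ : e -> f -> Bool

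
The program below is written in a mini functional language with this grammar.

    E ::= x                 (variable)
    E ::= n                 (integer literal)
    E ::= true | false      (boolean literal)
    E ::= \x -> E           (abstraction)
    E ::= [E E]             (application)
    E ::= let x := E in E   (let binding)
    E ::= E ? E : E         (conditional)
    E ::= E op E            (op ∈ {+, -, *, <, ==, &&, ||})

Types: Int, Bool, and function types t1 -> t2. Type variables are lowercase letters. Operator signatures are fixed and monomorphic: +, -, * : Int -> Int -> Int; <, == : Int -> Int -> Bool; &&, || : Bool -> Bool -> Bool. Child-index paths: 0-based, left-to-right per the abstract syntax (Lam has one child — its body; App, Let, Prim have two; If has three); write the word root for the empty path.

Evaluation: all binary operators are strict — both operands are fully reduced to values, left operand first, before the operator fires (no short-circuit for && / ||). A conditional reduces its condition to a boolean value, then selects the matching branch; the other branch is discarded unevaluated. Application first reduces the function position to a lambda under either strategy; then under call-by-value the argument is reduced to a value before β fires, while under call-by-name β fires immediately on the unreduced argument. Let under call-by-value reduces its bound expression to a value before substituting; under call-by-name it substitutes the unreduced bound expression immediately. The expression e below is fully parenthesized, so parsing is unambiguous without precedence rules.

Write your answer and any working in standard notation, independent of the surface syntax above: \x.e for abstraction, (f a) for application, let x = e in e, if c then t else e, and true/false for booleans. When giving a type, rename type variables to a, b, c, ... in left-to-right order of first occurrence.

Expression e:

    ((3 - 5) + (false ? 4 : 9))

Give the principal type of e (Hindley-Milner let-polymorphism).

Trace:
  unify Int ~ Int
  unify Int ~ Int
  unify Int ~ Int
  unify Bool ~ Bool
  unify Int ~ Int
  unify Int ~ Int

Answer: Int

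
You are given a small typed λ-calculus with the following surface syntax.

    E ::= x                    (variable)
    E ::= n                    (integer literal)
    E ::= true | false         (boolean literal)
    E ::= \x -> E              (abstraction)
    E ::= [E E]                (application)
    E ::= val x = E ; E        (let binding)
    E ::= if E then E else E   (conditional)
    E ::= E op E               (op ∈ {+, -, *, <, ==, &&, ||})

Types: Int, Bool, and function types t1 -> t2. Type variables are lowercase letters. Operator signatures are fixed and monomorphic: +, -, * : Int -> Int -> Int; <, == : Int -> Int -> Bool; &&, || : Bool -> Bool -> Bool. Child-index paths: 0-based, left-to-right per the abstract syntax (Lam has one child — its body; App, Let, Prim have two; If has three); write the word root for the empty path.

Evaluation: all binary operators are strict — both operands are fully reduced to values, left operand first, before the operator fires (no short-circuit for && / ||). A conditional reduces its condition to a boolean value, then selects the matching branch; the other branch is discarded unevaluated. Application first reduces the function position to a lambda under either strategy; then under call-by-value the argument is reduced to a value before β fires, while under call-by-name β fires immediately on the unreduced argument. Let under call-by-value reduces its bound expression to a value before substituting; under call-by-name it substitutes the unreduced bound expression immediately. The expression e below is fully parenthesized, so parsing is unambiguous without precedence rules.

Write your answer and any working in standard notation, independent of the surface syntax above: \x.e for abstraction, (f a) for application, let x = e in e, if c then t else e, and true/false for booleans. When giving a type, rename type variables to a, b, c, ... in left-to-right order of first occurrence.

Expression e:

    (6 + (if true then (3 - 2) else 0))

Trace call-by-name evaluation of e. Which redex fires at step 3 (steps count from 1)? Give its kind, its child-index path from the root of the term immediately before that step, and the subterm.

Answer: delta at root : (6 + 1)

Trace:
step 0: (6 + (if true then (3 - 2) else 0))
step 1: [if@1] (6 + (3 - 2))
step 2: [delta@1] (6 + 1)
step 3: [delta@root] 7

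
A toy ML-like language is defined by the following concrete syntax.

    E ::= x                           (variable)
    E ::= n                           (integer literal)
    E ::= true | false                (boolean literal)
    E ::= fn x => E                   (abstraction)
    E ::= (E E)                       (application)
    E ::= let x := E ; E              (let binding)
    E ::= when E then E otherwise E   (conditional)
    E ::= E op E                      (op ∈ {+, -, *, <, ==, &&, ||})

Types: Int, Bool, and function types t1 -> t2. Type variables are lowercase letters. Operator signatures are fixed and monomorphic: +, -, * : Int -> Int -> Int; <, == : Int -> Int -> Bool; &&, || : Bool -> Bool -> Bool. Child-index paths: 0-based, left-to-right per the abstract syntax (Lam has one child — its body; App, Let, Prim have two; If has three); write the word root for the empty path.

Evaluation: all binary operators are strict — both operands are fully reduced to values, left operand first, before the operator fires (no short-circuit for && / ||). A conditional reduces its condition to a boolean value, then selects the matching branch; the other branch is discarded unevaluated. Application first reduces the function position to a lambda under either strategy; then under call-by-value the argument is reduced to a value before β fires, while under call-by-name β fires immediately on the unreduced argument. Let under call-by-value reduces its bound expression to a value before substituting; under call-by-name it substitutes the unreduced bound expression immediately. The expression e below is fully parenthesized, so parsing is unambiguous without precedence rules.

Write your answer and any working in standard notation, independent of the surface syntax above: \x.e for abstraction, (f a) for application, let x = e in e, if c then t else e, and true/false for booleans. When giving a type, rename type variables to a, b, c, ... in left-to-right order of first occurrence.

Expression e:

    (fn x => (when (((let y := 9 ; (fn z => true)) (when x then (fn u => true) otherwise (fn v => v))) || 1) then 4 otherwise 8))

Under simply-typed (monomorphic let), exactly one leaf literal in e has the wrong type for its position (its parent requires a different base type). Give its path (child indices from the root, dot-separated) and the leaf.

Derivation:
let y : Int
\z._ : b -> Bool
x : a
  unify a ~ Bool
\u._ : c -> Bool
v : d
\v._ : d -> d
  unify c -> Bool ~ d -> d
  unify c ~ d
  unify Bool ~ d
  unify b -> Bool ~ (Bool -> Bool) -> e
  unify b ~ Bool -> Bool
  unify Bool ~ e
_ _ : Bool
  unify Bool ~ Bool
  unify Int ~ Bool
  FAIL: mismatch Int ~ Bool

Answer: 0.0.1 : 1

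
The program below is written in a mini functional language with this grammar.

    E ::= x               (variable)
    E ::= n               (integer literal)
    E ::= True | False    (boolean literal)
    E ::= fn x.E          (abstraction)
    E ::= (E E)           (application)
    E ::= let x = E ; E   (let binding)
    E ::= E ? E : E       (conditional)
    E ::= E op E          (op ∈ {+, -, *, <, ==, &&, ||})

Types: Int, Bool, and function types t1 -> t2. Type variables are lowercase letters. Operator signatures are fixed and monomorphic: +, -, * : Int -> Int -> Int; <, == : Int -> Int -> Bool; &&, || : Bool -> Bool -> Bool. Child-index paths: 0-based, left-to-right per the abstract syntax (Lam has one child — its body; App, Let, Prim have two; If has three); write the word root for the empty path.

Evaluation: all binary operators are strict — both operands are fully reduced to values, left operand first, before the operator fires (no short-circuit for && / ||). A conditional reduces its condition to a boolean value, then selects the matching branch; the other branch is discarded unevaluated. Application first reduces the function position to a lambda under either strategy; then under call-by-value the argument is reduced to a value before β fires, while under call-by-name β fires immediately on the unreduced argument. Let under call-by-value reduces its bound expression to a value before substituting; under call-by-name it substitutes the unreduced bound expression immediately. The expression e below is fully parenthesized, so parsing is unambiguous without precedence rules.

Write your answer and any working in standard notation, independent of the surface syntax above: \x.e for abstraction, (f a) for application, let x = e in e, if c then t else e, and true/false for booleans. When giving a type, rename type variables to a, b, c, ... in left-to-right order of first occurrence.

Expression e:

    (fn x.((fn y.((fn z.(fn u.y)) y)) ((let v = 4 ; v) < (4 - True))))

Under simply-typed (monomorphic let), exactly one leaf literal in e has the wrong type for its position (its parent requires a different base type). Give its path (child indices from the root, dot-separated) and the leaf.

Answer: 0.1.1.1 : true

Working:
y : b
\u._ : d -> b
\z._ : c -> d -> b
y : b
  unify c -> d -> b ~ b -> e
  unify c ~ b
  unify d -> b ~ e
_ _ : d -> b
\y._ : b -> d -> b
let v : Int
v : Int
  unify Int ~ Int
  unify Int ~ Int
  unify Bool ~ Int
  FAIL: mismatch Bool ~ Int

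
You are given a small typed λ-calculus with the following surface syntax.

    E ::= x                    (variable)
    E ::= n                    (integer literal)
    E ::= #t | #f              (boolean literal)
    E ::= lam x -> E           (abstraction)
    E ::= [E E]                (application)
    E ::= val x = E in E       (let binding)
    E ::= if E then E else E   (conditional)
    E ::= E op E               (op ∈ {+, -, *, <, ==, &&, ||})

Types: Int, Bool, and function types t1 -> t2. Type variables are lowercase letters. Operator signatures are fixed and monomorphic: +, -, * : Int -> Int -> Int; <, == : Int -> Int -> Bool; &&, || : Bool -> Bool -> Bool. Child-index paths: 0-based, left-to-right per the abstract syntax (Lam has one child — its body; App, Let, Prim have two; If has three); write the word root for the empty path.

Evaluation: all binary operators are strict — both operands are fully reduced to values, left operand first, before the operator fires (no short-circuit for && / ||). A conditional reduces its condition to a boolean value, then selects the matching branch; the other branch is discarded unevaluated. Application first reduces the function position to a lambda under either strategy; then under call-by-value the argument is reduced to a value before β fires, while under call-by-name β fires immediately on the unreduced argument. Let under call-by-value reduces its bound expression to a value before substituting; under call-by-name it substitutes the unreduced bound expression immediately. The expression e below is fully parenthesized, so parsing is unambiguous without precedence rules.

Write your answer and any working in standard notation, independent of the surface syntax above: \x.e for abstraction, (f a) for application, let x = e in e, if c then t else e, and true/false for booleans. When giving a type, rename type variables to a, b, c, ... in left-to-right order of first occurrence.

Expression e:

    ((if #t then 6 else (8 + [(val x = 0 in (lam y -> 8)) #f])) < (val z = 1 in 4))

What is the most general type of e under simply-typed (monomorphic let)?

Working:
  unify Bool ~ Bool
  unify Int ~ Int
let x : Int
\y._ : a -> Int
  unify a -> Int ~ Bool -> b
  unify a ~ Bool
  unify Int ~ b
_ _ : Int
  unify Int ~ Int
  unify Int ~ Int
  unify Int ~ Int
let z : Int
  unify Int ~ Int

Answer: Bool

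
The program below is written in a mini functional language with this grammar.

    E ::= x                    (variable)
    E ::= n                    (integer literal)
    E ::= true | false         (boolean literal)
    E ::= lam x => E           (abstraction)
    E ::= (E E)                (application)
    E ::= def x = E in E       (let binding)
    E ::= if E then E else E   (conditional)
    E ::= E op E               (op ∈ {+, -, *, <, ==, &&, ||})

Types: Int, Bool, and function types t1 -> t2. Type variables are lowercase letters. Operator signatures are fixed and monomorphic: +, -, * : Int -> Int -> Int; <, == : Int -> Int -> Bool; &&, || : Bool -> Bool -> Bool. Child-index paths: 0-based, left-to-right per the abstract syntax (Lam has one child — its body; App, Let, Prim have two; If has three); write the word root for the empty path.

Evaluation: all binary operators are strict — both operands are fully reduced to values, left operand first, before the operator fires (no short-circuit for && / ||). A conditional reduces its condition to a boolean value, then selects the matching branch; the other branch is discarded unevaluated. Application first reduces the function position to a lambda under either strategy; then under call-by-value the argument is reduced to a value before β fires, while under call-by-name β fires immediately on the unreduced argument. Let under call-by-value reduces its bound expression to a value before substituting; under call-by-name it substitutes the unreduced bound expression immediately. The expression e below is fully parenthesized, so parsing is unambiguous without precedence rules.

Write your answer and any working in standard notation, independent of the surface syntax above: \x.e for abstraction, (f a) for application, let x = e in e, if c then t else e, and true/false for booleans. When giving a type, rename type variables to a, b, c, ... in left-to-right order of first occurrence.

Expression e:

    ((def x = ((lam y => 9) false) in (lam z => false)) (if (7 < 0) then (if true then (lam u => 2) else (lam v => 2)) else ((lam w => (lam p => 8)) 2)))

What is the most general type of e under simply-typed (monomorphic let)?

Answer: Bool

Working:
\y._ : a -> Int
  unify a -> Int ~ Bool -> b
  unify a ~ Bool
  unify Int ~ b
_ _ : Int
let x : Int
\z._ : c -> Bool
  unify Int ~ Int
  unify Int ~ Int
  unify Bool ~ Bool
  unify Bool ~ Bool
\u._ : d -> Int
\v._ : e -> Int
  unify d -> Int ~ e -> Int
  unify d ~ e
  unify Int ~ Int
\p._ : g -> Int
\w._ : f -> g -> Int
  unify f -> g -> Int ~ Int -> h
  unify f ~ Int
  unify g -> Int ~ h
_ _ : g -> Int
  unify e -> Int ~ g -> Int
  unify e ~ g
  unify Int ~ Int
  unify c -> Bool ~ (g -> Int) -> i
  unify c ~ g -> Int
  unify Bool ~ i
_ _ : Bool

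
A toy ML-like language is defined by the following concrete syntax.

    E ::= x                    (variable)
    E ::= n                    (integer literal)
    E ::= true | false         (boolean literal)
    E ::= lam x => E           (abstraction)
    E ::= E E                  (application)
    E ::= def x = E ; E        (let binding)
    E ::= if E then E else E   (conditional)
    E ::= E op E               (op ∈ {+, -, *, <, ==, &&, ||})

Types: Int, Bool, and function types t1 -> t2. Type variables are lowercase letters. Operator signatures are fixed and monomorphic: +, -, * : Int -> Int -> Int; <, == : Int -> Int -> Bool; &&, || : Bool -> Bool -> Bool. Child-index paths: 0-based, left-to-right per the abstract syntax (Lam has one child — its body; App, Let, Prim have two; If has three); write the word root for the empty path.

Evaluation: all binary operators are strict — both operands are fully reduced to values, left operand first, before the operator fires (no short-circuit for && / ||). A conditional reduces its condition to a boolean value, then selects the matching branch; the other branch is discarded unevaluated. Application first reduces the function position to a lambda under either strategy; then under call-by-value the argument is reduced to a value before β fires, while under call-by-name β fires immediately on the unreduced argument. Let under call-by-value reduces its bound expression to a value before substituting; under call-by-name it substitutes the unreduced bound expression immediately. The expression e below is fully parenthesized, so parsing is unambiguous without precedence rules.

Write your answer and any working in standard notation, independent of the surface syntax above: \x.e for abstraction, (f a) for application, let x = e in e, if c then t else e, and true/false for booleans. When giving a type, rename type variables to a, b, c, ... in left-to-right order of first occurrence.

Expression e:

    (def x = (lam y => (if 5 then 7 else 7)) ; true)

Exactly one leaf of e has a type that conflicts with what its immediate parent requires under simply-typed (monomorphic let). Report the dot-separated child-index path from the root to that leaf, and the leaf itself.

Derivation:
  unify Int ~ Bool
  FAIL: mismatch Int ~ Bool

Answer: 0.0.0 : 5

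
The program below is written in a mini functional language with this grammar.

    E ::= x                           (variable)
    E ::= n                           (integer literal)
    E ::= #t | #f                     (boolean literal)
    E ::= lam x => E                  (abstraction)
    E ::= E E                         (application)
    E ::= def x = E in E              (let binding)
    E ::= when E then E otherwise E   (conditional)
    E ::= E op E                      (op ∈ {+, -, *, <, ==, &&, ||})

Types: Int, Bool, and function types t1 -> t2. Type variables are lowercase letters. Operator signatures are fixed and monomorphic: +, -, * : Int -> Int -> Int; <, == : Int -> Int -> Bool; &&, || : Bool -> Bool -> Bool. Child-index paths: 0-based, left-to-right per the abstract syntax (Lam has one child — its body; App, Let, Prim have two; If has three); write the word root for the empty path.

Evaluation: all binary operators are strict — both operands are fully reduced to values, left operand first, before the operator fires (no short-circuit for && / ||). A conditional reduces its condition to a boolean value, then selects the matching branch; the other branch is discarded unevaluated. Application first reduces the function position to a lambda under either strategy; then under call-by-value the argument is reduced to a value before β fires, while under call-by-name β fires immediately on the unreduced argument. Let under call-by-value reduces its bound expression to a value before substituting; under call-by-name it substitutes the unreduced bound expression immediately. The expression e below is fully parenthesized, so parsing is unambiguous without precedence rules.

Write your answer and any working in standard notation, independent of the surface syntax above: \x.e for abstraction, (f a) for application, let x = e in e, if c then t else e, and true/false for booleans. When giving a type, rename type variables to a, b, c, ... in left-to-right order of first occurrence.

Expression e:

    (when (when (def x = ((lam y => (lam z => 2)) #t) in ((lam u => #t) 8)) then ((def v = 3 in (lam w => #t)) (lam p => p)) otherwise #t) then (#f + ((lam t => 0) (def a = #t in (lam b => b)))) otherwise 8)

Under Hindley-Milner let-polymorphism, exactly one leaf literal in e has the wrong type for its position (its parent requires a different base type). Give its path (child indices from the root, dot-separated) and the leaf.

Working:
\z._ : b -> Int
\y._ : a -> b -> Int
  unify a -> b -> Int ~ Bool -> c
  unify a ~ Bool
  unify b -> Int ~ c
_ _ : b -> Int
let x : forall. b -> Int
\u._ : d -> Bool
  unify d -> Bool ~ Int -> e
  unify d ~ Int
  unify Bool ~ e
_ _ : Bool
  unify Bool ~ Bool
let v : Int
\w._ : f -> Bool
p : g
\p._ : g -> g
  unify f -> Bool ~ (g -> g) -> h
  unify f ~ g -> g
  unify Bool ~ h
_ _ : Bool
  unify Bool ~ Bool
  unify Bool ~ Bool
  unify Bool ~ Int
  FAIL: mismatch Bool ~ Int

Answer: 1.0 : false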